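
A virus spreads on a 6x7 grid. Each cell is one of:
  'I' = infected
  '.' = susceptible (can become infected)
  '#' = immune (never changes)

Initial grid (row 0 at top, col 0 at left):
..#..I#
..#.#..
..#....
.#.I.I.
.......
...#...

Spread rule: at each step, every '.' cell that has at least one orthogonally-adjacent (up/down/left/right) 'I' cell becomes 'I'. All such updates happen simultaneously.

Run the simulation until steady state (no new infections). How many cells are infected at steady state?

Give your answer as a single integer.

Step 0 (initial): 3 infected
Step 1: +9 new -> 12 infected
Step 2: +9 new -> 21 infected
Step 3: +4 new -> 25 infected
Step 4: +2 new -> 27 infected
Step 5: +2 new -> 29 infected
Step 6: +1 new -> 30 infected
Step 7: +2 new -> 32 infected
Step 8: +2 new -> 34 infected
Step 9: +1 new -> 35 infected
Step 10: +0 new -> 35 infected

Answer: 35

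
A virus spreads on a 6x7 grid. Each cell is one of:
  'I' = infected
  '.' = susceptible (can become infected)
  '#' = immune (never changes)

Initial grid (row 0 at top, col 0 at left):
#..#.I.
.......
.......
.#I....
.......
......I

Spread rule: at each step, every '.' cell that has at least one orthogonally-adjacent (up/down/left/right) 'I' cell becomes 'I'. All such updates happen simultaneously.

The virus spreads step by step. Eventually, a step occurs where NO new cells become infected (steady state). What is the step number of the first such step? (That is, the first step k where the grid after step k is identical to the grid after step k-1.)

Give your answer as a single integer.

Step 0 (initial): 3 infected
Step 1: +8 new -> 11 infected
Step 2: +13 new -> 24 infected
Step 3: +11 new -> 35 infected
Step 4: +4 new -> 39 infected
Step 5: +0 new -> 39 infected

Answer: 5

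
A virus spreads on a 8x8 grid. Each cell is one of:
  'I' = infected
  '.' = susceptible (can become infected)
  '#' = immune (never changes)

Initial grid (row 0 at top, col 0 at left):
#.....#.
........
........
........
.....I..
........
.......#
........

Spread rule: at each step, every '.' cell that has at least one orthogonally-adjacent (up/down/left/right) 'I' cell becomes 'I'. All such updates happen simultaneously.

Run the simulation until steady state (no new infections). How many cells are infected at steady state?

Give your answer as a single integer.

Step 0 (initial): 1 infected
Step 1: +4 new -> 5 infected
Step 2: +8 new -> 13 infected
Step 3: +11 new -> 24 infected
Step 4: +11 new -> 35 infected
Step 5: +10 new -> 45 infected
Step 6: +8 new -> 53 infected
Step 7: +5 new -> 58 infected
Step 8: +3 new -> 61 infected
Step 9: +0 new -> 61 infected

Answer: 61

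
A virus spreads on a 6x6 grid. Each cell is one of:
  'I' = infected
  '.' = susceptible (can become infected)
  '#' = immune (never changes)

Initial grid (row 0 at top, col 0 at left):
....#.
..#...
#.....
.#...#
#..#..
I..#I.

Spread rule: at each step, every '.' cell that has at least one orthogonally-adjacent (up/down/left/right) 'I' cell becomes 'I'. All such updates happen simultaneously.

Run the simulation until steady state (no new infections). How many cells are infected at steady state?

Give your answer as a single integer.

Answer: 27

Derivation:
Step 0 (initial): 2 infected
Step 1: +3 new -> 5 infected
Step 2: +4 new -> 9 infected
Step 3: +3 new -> 12 infected
Step 4: +4 new -> 16 infected
Step 5: +3 new -> 19 infected
Step 6: +3 new -> 22 infected
Step 7: +2 new -> 24 infected
Step 8: +2 new -> 26 infected
Step 9: +1 new -> 27 infected
Step 10: +0 new -> 27 infected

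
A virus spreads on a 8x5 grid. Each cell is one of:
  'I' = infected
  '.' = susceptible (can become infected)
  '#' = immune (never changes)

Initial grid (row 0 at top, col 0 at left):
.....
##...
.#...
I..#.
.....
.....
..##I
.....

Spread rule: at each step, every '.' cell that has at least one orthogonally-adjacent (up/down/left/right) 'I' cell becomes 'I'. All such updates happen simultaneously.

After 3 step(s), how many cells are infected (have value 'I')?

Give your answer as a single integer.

Answer: 21

Derivation:
Step 0 (initial): 2 infected
Step 1: +5 new -> 7 infected
Step 2: +6 new -> 13 infected
Step 3: +8 new -> 21 infected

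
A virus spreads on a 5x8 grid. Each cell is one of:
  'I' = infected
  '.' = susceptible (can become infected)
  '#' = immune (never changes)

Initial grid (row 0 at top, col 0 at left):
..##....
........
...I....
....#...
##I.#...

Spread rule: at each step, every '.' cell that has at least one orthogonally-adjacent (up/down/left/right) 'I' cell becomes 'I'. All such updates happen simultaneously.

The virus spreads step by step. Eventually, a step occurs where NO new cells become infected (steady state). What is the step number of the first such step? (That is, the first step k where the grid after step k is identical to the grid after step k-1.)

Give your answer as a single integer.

Step 0 (initial): 2 infected
Step 1: +6 new -> 8 infected
Step 2: +5 new -> 13 infected
Step 3: +7 new -> 20 infected
Step 4: +7 new -> 27 infected
Step 5: +5 new -> 32 infected
Step 6: +2 new -> 34 infected
Step 7: +0 new -> 34 infected

Answer: 7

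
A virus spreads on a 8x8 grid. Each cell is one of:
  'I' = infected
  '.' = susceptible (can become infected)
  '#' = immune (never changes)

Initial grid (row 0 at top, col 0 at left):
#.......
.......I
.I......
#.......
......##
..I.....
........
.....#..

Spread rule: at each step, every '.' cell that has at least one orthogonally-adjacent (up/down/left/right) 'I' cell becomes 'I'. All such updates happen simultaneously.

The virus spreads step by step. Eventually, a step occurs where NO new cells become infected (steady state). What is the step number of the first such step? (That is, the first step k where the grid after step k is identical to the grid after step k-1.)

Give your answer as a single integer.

Answer: 8

Derivation:
Step 0 (initial): 3 infected
Step 1: +11 new -> 14 infected
Step 2: +16 new -> 30 infected
Step 3: +15 new -> 45 infected
Step 4: +9 new -> 54 infected
Step 5: +2 new -> 56 infected
Step 6: +2 new -> 58 infected
Step 7: +1 new -> 59 infected
Step 8: +0 new -> 59 infected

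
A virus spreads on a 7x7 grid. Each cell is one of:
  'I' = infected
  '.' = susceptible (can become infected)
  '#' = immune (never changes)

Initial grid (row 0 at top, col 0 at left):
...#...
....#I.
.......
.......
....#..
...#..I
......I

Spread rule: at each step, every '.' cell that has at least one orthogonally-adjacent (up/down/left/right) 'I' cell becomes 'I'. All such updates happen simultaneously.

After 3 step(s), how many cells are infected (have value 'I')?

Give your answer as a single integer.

Step 0 (initial): 3 infected
Step 1: +6 new -> 9 infected
Step 2: +9 new -> 18 infected
Step 3: +3 new -> 21 infected

Answer: 21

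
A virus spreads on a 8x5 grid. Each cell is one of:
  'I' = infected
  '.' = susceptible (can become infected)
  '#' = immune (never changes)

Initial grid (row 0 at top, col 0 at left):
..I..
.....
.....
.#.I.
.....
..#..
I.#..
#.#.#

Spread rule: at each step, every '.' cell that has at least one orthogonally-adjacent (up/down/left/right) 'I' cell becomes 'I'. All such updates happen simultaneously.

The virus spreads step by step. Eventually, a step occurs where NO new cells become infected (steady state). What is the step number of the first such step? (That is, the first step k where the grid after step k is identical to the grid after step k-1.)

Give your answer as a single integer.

Step 0 (initial): 3 infected
Step 1: +9 new -> 12 infected
Step 2: +12 new -> 24 infected
Step 3: +7 new -> 31 infected
Step 4: +3 new -> 34 infected
Step 5: +0 new -> 34 infected

Answer: 5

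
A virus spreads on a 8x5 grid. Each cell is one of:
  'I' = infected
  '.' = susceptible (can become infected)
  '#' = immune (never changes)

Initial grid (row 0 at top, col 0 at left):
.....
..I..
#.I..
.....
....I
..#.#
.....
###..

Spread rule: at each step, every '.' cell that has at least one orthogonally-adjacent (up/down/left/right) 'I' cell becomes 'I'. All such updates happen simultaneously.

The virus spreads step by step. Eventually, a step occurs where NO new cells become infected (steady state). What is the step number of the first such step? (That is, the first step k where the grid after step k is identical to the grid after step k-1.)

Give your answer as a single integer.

Answer: 7

Derivation:
Step 0 (initial): 3 infected
Step 1: +8 new -> 11 infected
Step 2: +9 new -> 20 infected
Step 3: +5 new -> 25 infected
Step 4: +5 new -> 30 infected
Step 5: +3 new -> 33 infected
Step 6: +1 new -> 34 infected
Step 7: +0 new -> 34 infected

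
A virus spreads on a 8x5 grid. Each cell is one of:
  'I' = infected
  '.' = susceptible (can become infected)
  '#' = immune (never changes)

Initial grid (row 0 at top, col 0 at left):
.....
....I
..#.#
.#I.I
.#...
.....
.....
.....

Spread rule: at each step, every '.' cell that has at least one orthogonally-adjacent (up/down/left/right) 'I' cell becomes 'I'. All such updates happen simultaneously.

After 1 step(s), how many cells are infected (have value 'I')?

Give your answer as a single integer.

Step 0 (initial): 3 infected
Step 1: +5 new -> 8 infected

Answer: 8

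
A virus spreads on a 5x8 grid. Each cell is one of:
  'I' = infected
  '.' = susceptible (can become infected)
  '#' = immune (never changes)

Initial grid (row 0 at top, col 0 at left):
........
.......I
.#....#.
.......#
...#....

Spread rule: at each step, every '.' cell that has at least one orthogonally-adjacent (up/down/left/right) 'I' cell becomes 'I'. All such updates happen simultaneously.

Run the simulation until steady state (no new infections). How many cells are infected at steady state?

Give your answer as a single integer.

Answer: 36

Derivation:
Step 0 (initial): 1 infected
Step 1: +3 new -> 4 infected
Step 2: +2 new -> 6 infected
Step 3: +3 new -> 9 infected
Step 4: +4 new -> 13 infected
Step 5: +6 new -> 19 infected
Step 6: +6 new -> 25 infected
Step 7: +4 new -> 29 infected
Step 8: +4 new -> 33 infected
Step 9: +2 new -> 35 infected
Step 10: +1 new -> 36 infected
Step 11: +0 new -> 36 infected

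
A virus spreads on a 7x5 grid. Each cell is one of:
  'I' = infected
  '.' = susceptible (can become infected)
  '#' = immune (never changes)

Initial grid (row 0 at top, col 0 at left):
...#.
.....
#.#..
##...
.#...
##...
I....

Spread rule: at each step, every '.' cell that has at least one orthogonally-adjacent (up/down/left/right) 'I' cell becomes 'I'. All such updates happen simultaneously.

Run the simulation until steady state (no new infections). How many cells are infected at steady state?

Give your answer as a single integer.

Step 0 (initial): 1 infected
Step 1: +1 new -> 2 infected
Step 2: +1 new -> 3 infected
Step 3: +2 new -> 5 infected
Step 4: +3 new -> 8 infected
Step 5: +3 new -> 11 infected
Step 6: +2 new -> 13 infected
Step 7: +2 new -> 15 infected
Step 8: +2 new -> 17 infected
Step 9: +2 new -> 19 infected
Step 10: +3 new -> 22 infected
Step 11: +3 new -> 25 infected
Step 12: +1 new -> 26 infected
Step 13: +0 new -> 26 infected

Answer: 26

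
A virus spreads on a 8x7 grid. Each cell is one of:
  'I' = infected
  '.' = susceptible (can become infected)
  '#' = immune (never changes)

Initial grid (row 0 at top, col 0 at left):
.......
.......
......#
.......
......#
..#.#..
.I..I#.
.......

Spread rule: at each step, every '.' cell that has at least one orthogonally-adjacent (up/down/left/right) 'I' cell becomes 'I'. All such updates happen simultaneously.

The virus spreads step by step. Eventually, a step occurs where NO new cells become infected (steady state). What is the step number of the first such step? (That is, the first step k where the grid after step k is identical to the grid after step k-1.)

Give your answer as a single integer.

Step 0 (initial): 2 infected
Step 1: +6 new -> 8 infected
Step 2: +7 new -> 15 infected
Step 3: +5 new -> 20 infected
Step 4: +6 new -> 26 infected
Step 5: +7 new -> 33 infected
Step 6: +7 new -> 40 infected
Step 7: +6 new -> 46 infected
Step 8: +2 new -> 48 infected
Step 9: +2 new -> 50 infected
Step 10: +1 new -> 51 infected
Step 11: +0 new -> 51 infected

Answer: 11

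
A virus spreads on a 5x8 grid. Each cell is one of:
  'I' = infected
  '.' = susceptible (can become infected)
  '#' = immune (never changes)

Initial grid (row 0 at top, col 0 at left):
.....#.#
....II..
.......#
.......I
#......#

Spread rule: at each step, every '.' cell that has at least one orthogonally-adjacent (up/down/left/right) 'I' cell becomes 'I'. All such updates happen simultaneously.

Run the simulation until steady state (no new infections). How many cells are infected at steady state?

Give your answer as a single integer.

Answer: 35

Derivation:
Step 0 (initial): 3 infected
Step 1: +6 new -> 9 infected
Step 2: +9 new -> 18 infected
Step 3: +6 new -> 24 infected
Step 4: +5 new -> 29 infected
Step 5: +4 new -> 33 infected
Step 6: +2 new -> 35 infected
Step 7: +0 new -> 35 infected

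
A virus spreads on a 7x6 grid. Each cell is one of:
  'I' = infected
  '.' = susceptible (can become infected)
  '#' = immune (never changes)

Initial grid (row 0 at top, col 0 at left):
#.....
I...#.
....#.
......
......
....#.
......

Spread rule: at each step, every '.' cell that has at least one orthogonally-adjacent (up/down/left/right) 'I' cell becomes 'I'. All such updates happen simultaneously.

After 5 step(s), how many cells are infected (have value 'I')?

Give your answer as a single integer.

Answer: 22

Derivation:
Step 0 (initial): 1 infected
Step 1: +2 new -> 3 infected
Step 2: +4 new -> 7 infected
Step 3: +5 new -> 12 infected
Step 4: +5 new -> 17 infected
Step 5: +5 new -> 22 infected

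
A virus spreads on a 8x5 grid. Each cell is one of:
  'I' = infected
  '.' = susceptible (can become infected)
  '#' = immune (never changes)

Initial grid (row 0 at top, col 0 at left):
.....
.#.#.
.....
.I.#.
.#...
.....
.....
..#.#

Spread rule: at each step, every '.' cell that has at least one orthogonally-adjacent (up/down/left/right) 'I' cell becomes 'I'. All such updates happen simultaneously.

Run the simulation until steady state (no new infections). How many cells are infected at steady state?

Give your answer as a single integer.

Step 0 (initial): 1 infected
Step 1: +3 new -> 4 infected
Step 2: +4 new -> 8 infected
Step 3: +6 new -> 14 infected
Step 4: +8 new -> 22 infected
Step 5: +8 new -> 30 infected
Step 6: +4 new -> 34 infected
Step 7: +0 new -> 34 infected

Answer: 34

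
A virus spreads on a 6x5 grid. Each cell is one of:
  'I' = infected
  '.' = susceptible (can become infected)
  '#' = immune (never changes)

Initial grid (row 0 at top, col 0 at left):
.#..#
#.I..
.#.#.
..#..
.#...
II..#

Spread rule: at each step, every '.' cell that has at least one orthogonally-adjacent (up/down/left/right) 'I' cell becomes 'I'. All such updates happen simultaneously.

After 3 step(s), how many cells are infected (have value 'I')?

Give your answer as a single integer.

Step 0 (initial): 3 infected
Step 1: +6 new -> 9 infected
Step 2: +5 new -> 14 infected
Step 3: +4 new -> 18 infected

Answer: 18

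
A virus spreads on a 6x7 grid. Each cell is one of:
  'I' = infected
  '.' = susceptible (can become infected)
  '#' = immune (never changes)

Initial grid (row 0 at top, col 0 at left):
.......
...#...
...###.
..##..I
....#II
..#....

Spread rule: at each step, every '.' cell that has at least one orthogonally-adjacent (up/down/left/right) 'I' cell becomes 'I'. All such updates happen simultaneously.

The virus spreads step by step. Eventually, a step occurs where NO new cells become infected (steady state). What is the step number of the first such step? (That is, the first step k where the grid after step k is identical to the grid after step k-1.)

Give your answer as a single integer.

Step 0 (initial): 3 infected
Step 1: +4 new -> 7 infected
Step 2: +3 new -> 10 infected
Step 3: +3 new -> 13 infected
Step 4: +3 new -> 16 infected
Step 5: +2 new -> 18 infected
Step 6: +2 new -> 20 infected
Step 7: +4 new -> 24 infected
Step 8: +5 new -> 29 infected
Step 9: +4 new -> 33 infected
Step 10: +1 new -> 34 infected
Step 11: +0 new -> 34 infected

Answer: 11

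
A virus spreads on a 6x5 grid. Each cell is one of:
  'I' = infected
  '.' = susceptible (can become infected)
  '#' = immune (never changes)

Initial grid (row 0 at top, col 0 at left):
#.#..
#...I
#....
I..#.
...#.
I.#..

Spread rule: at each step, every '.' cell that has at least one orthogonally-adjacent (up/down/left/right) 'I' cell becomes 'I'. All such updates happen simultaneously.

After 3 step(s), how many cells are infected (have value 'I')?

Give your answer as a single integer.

Answer: 20

Derivation:
Step 0 (initial): 3 infected
Step 1: +6 new -> 9 infected
Step 2: +7 new -> 16 infected
Step 3: +4 new -> 20 infected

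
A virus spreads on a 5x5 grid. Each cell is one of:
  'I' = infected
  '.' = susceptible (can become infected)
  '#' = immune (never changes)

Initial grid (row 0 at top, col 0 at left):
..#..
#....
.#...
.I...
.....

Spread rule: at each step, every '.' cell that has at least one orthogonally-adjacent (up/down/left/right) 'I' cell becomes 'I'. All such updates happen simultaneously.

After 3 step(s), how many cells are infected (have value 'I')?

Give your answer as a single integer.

Step 0 (initial): 1 infected
Step 1: +3 new -> 4 infected
Step 2: +5 new -> 9 infected
Step 3: +4 new -> 13 infected

Answer: 13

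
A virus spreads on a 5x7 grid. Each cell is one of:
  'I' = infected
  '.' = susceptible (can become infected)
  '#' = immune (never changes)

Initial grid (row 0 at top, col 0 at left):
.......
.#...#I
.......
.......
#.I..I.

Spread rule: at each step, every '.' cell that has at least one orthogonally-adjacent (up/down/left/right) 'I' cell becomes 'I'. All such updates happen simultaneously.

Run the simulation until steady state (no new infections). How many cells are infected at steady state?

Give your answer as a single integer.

Step 0 (initial): 3 infected
Step 1: +8 new -> 11 infected
Step 2: +7 new -> 18 infected
Step 3: +6 new -> 24 infected
Step 4: +5 new -> 29 infected
Step 5: +2 new -> 31 infected
Step 6: +1 new -> 32 infected
Step 7: +0 new -> 32 infected

Answer: 32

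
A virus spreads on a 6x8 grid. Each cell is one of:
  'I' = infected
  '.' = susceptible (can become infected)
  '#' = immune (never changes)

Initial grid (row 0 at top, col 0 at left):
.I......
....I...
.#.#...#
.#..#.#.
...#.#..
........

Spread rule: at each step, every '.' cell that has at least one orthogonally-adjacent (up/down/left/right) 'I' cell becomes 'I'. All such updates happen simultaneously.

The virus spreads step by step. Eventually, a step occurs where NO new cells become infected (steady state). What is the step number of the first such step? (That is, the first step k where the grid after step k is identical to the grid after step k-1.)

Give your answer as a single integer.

Step 0 (initial): 2 infected
Step 1: +7 new -> 9 infected
Step 2: +6 new -> 15 infected
Step 3: +6 new -> 21 infected
Step 4: +3 new -> 24 infected
Step 5: +3 new -> 27 infected
Step 6: +3 new -> 30 infected
Step 7: +2 new -> 32 infected
Step 8: +1 new -> 33 infected
Step 9: +2 new -> 35 infected
Step 10: +1 new -> 36 infected
Step 11: +2 new -> 38 infected
Step 12: +1 new -> 39 infected
Step 13: +1 new -> 40 infected
Step 14: +0 new -> 40 infected

Answer: 14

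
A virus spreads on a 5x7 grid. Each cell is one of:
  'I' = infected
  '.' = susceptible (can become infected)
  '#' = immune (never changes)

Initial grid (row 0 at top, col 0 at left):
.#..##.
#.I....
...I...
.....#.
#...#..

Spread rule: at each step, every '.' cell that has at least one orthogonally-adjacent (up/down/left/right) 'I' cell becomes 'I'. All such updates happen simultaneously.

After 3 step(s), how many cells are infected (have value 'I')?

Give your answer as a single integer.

Step 0 (initial): 2 infected
Step 1: +6 new -> 8 infected
Step 2: +7 new -> 15 infected
Step 3: +5 new -> 20 infected

Answer: 20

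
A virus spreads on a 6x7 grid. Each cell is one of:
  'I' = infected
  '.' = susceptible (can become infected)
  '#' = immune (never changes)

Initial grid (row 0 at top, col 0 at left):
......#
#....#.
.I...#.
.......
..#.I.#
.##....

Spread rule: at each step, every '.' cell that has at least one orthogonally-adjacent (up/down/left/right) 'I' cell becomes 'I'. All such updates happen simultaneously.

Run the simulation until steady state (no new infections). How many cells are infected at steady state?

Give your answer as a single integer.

Answer: 34

Derivation:
Step 0 (initial): 2 infected
Step 1: +8 new -> 10 infected
Step 2: +11 new -> 21 infected
Step 3: +7 new -> 28 infected
Step 4: +4 new -> 32 infected
Step 5: +2 new -> 34 infected
Step 6: +0 new -> 34 infected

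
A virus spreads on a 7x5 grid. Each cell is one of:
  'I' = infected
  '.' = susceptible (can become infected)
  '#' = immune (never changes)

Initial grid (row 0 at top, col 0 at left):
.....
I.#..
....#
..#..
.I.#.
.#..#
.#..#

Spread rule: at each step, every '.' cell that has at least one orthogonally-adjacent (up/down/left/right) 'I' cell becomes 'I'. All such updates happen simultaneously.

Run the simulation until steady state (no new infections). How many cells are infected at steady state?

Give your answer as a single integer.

Step 0 (initial): 2 infected
Step 1: +6 new -> 8 infected
Step 2: +5 new -> 13 infected
Step 3: +5 new -> 18 infected
Step 4: +3 new -> 21 infected
Step 5: +3 new -> 24 infected
Step 6: +2 new -> 26 infected
Step 7: +1 new -> 27 infected
Step 8: +0 new -> 27 infected

Answer: 27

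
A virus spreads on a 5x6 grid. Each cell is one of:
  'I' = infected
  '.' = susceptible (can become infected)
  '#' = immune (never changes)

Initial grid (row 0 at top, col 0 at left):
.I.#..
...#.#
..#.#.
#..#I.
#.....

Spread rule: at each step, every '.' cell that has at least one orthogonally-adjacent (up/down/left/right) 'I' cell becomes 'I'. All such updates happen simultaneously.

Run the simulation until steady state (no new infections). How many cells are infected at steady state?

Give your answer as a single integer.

Step 0 (initial): 2 infected
Step 1: +5 new -> 7 infected
Step 2: +6 new -> 13 infected
Step 3: +3 new -> 16 infected
Step 4: +2 new -> 18 infected
Step 5: +0 new -> 18 infected

Answer: 18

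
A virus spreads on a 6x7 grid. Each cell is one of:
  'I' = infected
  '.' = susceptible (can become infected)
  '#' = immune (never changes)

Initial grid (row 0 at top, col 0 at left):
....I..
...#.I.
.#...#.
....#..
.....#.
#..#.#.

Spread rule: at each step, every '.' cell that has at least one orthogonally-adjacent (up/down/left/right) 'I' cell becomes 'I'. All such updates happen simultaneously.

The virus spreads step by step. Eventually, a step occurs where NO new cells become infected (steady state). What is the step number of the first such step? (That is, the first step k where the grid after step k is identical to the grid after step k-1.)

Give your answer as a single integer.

Step 0 (initial): 2 infected
Step 1: +4 new -> 6 infected
Step 2: +4 new -> 10 infected
Step 3: +4 new -> 14 infected
Step 4: +6 new -> 20 infected
Step 5: +4 new -> 24 infected
Step 6: +4 new -> 28 infected
Step 7: +4 new -> 32 infected
Step 8: +2 new -> 34 infected
Step 9: +0 new -> 34 infected

Answer: 9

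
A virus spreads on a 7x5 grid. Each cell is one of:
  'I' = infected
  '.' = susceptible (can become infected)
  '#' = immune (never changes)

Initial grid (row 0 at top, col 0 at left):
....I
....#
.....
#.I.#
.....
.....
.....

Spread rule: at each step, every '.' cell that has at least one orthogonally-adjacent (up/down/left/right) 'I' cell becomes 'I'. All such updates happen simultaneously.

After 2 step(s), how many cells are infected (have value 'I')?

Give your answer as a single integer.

Step 0 (initial): 2 infected
Step 1: +5 new -> 7 infected
Step 2: +8 new -> 15 infected

Answer: 15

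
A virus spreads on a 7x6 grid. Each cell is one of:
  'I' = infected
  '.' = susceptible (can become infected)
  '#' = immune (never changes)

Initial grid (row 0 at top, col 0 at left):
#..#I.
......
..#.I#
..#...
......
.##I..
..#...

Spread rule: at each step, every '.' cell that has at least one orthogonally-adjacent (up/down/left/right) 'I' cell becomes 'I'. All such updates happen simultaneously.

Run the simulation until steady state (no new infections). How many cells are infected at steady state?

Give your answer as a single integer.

Answer: 34

Derivation:
Step 0 (initial): 3 infected
Step 1: +7 new -> 10 infected
Step 2: +8 new -> 18 infected
Step 3: +4 new -> 22 infected
Step 4: +4 new -> 26 infected
Step 5: +5 new -> 31 infected
Step 6: +2 new -> 33 infected
Step 7: +1 new -> 34 infected
Step 8: +0 new -> 34 infected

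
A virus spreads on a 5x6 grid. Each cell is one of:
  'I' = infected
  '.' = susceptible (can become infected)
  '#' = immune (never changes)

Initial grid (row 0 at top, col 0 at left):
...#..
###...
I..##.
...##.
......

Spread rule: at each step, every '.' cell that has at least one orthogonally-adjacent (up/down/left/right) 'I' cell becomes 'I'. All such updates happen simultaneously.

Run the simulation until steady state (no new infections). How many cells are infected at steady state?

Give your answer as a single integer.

Step 0 (initial): 1 infected
Step 1: +2 new -> 3 infected
Step 2: +3 new -> 6 infected
Step 3: +2 new -> 8 infected
Step 4: +1 new -> 9 infected
Step 5: +1 new -> 10 infected
Step 6: +1 new -> 11 infected
Step 7: +1 new -> 12 infected
Step 8: +1 new -> 13 infected
Step 9: +1 new -> 14 infected
Step 10: +1 new -> 15 infected
Step 11: +2 new -> 17 infected
Step 12: +2 new -> 19 infected
Step 13: +0 new -> 19 infected

Answer: 19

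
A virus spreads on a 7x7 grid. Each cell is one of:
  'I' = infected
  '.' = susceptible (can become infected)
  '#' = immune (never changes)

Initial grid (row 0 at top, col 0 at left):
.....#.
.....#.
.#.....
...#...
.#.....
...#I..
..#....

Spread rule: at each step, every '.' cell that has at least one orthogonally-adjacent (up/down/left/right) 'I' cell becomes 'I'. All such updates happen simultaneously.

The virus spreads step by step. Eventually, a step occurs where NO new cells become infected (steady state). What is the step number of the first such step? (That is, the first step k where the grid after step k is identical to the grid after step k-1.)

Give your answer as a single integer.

Answer: 10

Derivation:
Step 0 (initial): 1 infected
Step 1: +3 new -> 4 infected
Step 2: +6 new -> 10 infected
Step 3: +5 new -> 15 infected
Step 4: +6 new -> 21 infected
Step 5: +6 new -> 27 infected
Step 6: +6 new -> 33 infected
Step 7: +6 new -> 39 infected
Step 8: +2 new -> 41 infected
Step 9: +1 new -> 42 infected
Step 10: +0 new -> 42 infected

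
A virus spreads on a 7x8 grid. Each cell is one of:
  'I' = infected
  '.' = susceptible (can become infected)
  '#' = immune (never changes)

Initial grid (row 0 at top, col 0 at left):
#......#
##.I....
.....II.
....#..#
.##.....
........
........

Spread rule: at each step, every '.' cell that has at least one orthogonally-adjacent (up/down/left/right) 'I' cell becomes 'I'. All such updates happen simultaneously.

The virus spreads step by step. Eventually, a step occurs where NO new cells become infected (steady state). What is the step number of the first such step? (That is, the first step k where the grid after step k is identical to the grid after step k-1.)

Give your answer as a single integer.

Step 0 (initial): 3 infected
Step 1: +10 new -> 13 infected
Step 2: +9 new -> 22 infected
Step 3: +8 new -> 30 infected
Step 4: +7 new -> 37 infected
Step 5: +5 new -> 42 infected
Step 6: +3 new -> 45 infected
Step 7: +2 new -> 47 infected
Step 8: +1 new -> 48 infected
Step 9: +0 new -> 48 infected

Answer: 9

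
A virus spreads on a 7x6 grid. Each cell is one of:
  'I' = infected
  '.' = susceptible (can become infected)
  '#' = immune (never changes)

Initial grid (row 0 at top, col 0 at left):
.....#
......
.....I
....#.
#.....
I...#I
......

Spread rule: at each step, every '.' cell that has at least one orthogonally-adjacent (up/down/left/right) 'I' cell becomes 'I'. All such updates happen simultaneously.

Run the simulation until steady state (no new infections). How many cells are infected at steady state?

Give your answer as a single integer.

Answer: 38

Derivation:
Step 0 (initial): 3 infected
Step 1: +7 new -> 10 infected
Step 2: +7 new -> 17 infected
Step 3: +10 new -> 27 infected
Step 4: +5 new -> 32 infected
Step 5: +3 new -> 35 infected
Step 6: +2 new -> 37 infected
Step 7: +1 new -> 38 infected
Step 8: +0 new -> 38 infected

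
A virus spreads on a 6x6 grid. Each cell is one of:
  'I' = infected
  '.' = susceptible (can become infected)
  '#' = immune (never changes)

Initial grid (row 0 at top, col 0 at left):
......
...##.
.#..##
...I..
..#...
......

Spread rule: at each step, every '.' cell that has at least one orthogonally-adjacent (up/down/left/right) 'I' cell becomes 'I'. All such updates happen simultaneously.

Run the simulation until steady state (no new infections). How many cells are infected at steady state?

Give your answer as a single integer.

Answer: 30

Derivation:
Step 0 (initial): 1 infected
Step 1: +4 new -> 5 infected
Step 2: +5 new -> 10 infected
Step 3: +6 new -> 16 infected
Step 4: +6 new -> 22 infected
Step 5: +4 new -> 26 infected
Step 6: +2 new -> 28 infected
Step 7: +1 new -> 29 infected
Step 8: +1 new -> 30 infected
Step 9: +0 new -> 30 infected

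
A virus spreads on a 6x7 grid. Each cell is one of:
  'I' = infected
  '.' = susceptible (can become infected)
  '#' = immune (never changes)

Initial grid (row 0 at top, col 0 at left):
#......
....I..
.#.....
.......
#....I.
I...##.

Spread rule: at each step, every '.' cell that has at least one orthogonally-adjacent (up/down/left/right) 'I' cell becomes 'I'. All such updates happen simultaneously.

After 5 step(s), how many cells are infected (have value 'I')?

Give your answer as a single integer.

Step 0 (initial): 3 infected
Step 1: +8 new -> 11 infected
Step 2: +12 new -> 23 infected
Step 3: +9 new -> 32 infected
Step 4: +4 new -> 36 infected
Step 5: +1 new -> 37 infected

Answer: 37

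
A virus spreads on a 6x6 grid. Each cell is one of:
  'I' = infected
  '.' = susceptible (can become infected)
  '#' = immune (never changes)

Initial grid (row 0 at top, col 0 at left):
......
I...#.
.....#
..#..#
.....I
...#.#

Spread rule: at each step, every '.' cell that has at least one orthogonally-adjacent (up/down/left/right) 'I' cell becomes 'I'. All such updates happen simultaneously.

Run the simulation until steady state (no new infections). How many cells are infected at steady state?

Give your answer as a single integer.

Answer: 30

Derivation:
Step 0 (initial): 2 infected
Step 1: +4 new -> 6 infected
Step 2: +7 new -> 13 infected
Step 3: +8 new -> 21 infected
Step 4: +5 new -> 26 infected
Step 5: +2 new -> 28 infected
Step 6: +1 new -> 29 infected
Step 7: +1 new -> 30 infected
Step 8: +0 new -> 30 infected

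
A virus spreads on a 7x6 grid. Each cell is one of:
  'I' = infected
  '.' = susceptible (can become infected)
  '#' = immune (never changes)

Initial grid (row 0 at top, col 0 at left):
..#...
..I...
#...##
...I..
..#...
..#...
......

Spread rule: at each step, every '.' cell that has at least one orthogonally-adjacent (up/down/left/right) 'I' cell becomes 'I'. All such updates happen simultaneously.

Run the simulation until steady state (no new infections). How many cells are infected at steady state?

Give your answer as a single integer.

Answer: 36

Derivation:
Step 0 (initial): 2 infected
Step 1: +7 new -> 9 infected
Step 2: +9 new -> 18 infected
Step 3: +8 new -> 26 infected
Step 4: +6 new -> 32 infected
Step 5: +3 new -> 35 infected
Step 6: +1 new -> 36 infected
Step 7: +0 new -> 36 infected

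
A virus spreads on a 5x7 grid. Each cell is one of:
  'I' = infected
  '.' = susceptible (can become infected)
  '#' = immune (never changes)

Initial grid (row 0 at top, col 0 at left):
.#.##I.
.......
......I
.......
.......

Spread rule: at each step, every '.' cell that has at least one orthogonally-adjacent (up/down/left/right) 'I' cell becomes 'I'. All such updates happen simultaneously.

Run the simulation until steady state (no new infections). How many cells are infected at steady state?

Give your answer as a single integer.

Step 0 (initial): 2 infected
Step 1: +5 new -> 7 infected
Step 2: +4 new -> 11 infected
Step 3: +4 new -> 15 infected
Step 4: +4 new -> 19 infected
Step 5: +5 new -> 24 infected
Step 6: +4 new -> 28 infected
Step 7: +3 new -> 31 infected
Step 8: +1 new -> 32 infected
Step 9: +0 new -> 32 infected

Answer: 32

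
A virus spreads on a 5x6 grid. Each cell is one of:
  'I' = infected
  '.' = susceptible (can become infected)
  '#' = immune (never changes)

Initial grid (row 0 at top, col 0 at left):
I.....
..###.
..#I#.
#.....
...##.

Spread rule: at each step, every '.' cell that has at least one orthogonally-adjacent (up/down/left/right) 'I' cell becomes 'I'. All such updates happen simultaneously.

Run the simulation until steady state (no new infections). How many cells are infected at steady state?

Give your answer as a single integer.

Answer: 22

Derivation:
Step 0 (initial): 2 infected
Step 1: +3 new -> 5 infected
Step 2: +5 new -> 10 infected
Step 3: +5 new -> 15 infected
Step 4: +4 new -> 19 infected
Step 5: +3 new -> 22 infected
Step 6: +0 new -> 22 infected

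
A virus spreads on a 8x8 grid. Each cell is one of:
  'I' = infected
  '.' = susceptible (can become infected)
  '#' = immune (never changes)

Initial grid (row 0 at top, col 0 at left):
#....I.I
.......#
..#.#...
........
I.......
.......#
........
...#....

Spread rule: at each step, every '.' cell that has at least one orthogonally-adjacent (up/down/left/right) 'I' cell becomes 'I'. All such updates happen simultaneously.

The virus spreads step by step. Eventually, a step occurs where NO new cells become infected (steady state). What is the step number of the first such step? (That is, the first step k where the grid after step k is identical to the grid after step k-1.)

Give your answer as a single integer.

Answer: 10

Derivation:
Step 0 (initial): 3 infected
Step 1: +6 new -> 9 infected
Step 2: +9 new -> 18 infected
Step 3: +11 new -> 29 infected
Step 4: +13 new -> 42 infected
Step 5: +6 new -> 48 infected
Step 6: +4 new -> 52 infected
Step 7: +3 new -> 55 infected
Step 8: +2 new -> 57 infected
Step 9: +1 new -> 58 infected
Step 10: +0 new -> 58 infected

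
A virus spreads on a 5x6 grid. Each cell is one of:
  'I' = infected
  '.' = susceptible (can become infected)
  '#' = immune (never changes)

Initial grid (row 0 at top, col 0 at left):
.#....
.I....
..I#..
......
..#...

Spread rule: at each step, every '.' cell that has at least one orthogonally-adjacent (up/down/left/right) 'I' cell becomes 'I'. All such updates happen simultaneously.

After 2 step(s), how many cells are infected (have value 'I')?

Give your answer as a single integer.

Step 0 (initial): 2 infected
Step 1: +4 new -> 6 infected
Step 2: +6 new -> 12 infected

Answer: 12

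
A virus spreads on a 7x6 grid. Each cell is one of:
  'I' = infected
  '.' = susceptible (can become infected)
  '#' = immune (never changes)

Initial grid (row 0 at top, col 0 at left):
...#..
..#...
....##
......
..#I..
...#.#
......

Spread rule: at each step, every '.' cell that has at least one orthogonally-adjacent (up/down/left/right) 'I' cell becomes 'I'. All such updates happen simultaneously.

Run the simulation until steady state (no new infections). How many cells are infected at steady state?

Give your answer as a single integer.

Answer: 35

Derivation:
Step 0 (initial): 1 infected
Step 1: +2 new -> 3 infected
Step 2: +5 new -> 8 infected
Step 3: +5 new -> 13 infected
Step 4: +6 new -> 19 infected
Step 5: +7 new -> 26 infected
Step 6: +6 new -> 32 infected
Step 7: +3 new -> 35 infected
Step 8: +0 new -> 35 infected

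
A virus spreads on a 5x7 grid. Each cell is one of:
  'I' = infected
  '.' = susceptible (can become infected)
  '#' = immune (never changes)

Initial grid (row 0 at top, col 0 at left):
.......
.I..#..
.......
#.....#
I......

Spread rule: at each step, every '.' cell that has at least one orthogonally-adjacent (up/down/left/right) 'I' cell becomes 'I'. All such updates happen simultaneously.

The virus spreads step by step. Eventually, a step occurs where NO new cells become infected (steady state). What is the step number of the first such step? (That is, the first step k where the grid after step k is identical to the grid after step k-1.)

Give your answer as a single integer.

Step 0 (initial): 2 infected
Step 1: +5 new -> 7 infected
Step 2: +7 new -> 14 infected
Step 3: +4 new -> 18 infected
Step 4: +4 new -> 22 infected
Step 5: +4 new -> 26 infected
Step 6: +5 new -> 31 infected
Step 7: +1 new -> 32 infected
Step 8: +0 new -> 32 infected

Answer: 8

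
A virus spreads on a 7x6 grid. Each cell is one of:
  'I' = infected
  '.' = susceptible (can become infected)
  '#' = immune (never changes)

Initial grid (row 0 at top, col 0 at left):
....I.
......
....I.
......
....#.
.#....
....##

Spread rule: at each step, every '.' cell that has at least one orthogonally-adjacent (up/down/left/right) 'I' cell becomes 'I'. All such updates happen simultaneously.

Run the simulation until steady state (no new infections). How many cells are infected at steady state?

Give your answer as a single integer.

Answer: 38

Derivation:
Step 0 (initial): 2 infected
Step 1: +6 new -> 8 infected
Step 2: +6 new -> 14 infected
Step 3: +6 new -> 20 infected
Step 4: +7 new -> 27 infected
Step 5: +6 new -> 33 infected
Step 6: +2 new -> 35 infected
Step 7: +2 new -> 37 infected
Step 8: +1 new -> 38 infected
Step 9: +0 new -> 38 infected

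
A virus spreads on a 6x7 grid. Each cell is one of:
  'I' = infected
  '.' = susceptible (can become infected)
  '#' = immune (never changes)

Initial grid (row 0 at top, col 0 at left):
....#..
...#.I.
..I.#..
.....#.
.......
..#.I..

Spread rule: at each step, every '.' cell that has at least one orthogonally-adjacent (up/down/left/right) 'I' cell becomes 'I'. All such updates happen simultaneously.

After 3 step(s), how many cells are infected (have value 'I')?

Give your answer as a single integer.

Answer: 33

Derivation:
Step 0 (initial): 3 infected
Step 1: +11 new -> 14 infected
Step 2: +12 new -> 26 infected
Step 3: +7 new -> 33 infected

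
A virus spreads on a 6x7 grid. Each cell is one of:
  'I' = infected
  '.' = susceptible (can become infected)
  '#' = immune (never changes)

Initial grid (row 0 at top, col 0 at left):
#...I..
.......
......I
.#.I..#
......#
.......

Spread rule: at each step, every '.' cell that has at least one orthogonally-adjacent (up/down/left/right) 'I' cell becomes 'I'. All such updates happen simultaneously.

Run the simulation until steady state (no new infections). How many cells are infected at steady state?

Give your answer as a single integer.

Step 0 (initial): 3 infected
Step 1: +9 new -> 12 infected
Step 2: +10 new -> 22 infected
Step 3: +7 new -> 29 infected
Step 4: +5 new -> 34 infected
Step 5: +4 new -> 38 infected
Step 6: +0 new -> 38 infected

Answer: 38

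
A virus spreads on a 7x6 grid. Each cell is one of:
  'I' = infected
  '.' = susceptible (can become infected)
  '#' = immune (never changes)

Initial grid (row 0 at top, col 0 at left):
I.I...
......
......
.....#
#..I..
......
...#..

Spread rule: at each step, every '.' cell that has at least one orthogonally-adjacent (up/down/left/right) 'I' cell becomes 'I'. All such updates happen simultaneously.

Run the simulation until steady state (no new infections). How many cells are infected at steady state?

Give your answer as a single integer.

Answer: 39

Derivation:
Step 0 (initial): 3 infected
Step 1: +8 new -> 11 infected
Step 2: +12 new -> 23 infected
Step 3: +10 new -> 33 infected
Step 4: +5 new -> 38 infected
Step 5: +1 new -> 39 infected
Step 6: +0 new -> 39 infected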